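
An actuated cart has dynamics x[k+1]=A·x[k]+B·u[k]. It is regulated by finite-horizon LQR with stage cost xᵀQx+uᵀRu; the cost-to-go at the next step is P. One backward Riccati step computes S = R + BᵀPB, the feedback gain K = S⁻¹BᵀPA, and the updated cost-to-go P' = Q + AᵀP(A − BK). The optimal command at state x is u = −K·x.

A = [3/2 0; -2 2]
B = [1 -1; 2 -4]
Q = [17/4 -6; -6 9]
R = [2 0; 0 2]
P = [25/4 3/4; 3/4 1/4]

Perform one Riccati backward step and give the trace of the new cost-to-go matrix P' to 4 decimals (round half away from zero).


BᵀP = [7.7500 1.2500; -9.2500 -1.7500]
S = R + BᵀPB = [2 0; 0 2] + [10.2500 -12.7500; -12.7500 16.2500] = [12.2500 -12.7500; -12.7500 18.2500]
BᵀPA = [9.1250 2.5000; -10.3750 -3.5000]
K = S⁻¹·BᵀPA = [0.5615 0.0164; -0.1762 -0.1803]
A−BK = [0.7623 -0.1967; -3.8279 1.2459]
AᵀP(A−BK) = [3.6107 -0.7705; -0.7705 0.3279]
P' = Q + AᵀP(A−BK) = [7.8607 -6.7705; -6.7705 9.3279]
tr(P') = 17.1885

17.1885


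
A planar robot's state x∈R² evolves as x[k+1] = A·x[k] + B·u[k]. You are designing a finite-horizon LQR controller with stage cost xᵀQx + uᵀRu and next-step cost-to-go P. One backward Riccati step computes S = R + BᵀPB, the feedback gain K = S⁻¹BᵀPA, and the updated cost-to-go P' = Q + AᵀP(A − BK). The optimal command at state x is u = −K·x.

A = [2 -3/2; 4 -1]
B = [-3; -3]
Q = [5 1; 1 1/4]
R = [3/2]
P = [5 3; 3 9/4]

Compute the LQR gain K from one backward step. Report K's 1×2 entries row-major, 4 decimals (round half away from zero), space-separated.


-0.9193 0.4286

BᵀP = [-24.0000 -15.7500]
S = R + BᵀPB = [3/2] + [119.2500] = [120.7500]
BᵀPA = [-111.0000 51.7500]
K = S⁻¹·BᵀPA = [-0.9193 0.4286]
A−BK = [-0.7578 -0.2143; 1.2422 0.2857]
AᵀP(A−BK) = [1.9627 -0.4286; -0.4286 0.3214]
P' = Q + AᵀP(A−BK) = [6.9627 0.5714; 0.5714 0.5714]
tr(P') = 7.5342


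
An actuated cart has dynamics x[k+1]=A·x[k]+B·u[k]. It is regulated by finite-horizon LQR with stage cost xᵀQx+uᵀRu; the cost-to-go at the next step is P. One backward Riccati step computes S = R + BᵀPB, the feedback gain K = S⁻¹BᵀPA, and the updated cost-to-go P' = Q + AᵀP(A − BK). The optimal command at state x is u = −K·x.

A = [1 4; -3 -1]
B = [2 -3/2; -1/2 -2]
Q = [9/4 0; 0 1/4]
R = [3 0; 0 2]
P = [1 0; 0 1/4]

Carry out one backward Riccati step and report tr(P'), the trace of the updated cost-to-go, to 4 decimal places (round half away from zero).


BᵀP = [2.0000 -0.1250; -1.5000 -0.5000]
S = R + BᵀPB = [3 0; 0 2] + [4.0625 -2.7500; -2.7500 3.2500] = [7.0625 -2.7500; -2.7500 5.2500]
BᵀPA = [2.3750 8.1250; 0.0000 -5.5000]
K = S⁻¹·BᵀPA = [0.4224 0.9328; 0.2213 -0.5590]
A−BK = [0.4870 1.2959; -2.3462 -1.6517]
AᵀP(A−BK) = [2.2467 2.5347; 2.5347 5.5966]
P' = Q + AᵀP(A−BK) = [4.4967 2.5347; 2.5347 5.8466]
tr(P') = 10.3433

10.3433


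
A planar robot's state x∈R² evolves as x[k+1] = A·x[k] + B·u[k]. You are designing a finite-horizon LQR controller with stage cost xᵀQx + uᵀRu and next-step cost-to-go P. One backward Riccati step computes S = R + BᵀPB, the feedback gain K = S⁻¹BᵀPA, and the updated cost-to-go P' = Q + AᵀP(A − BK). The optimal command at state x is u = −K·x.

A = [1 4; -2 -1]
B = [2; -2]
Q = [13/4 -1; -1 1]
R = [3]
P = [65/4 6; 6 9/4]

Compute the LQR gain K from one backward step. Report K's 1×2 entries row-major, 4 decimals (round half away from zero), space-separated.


0.1897 2.5690

BᵀP = [20.5000 7.5000]
S = R + BᵀPB = [3] + [26.0000] = [29.0000]
BᵀPA = [5.5000 74.5000]
K = S⁻¹·BᵀPA = [0.1897 2.5690]
A−BK = [0.6207 -1.1379; -1.6207 4.1379]
AᵀP(A−BK) = [0.2069 1.3707; 1.3707 22.8621]
P' = Q + AᵀP(A−BK) = [3.4569 0.3707; 0.3707 23.8621]
tr(P') = 27.3190


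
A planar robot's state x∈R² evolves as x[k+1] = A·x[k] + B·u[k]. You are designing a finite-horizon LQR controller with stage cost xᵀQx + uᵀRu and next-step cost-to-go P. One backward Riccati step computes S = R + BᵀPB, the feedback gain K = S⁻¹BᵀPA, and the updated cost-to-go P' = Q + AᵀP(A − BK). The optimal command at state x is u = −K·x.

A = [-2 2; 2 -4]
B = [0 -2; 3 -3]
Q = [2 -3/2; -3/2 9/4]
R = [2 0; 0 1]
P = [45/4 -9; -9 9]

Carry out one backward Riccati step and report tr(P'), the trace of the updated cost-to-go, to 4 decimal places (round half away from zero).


BᵀP = [-27.0000 27.0000; 4.5000 -9.0000]
S = R + BᵀPB = [2 0; 0 1] + [81.0000 -27.0000; -27.0000 18.0000] = [83.0000 -27.0000; -27.0000 19.0000]
BᵀPA = [108.0000 -162.0000; -27.0000 45.0000]
K = S⁻¹·BᵀPA = [1.5601 -2.1969; 0.7960 -0.7535]
A−BK = [-0.4080 0.4929; -0.2925 0.3302]
AᵀP(A−BK) = [5.9965 -8.0767; -8.0767 11.0059]
P' = Q + AᵀP(A−BK) = [7.9965 -9.5767; -9.5767 13.2559]
tr(P') = 21.2524

21.2524


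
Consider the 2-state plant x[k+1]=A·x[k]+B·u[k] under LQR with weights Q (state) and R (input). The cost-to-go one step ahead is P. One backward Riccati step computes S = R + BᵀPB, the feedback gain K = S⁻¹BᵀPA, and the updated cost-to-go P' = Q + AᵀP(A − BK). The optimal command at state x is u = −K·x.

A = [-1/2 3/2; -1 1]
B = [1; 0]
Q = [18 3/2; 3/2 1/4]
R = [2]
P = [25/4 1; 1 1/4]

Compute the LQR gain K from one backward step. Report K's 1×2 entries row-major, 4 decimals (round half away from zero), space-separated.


-0.5000 1.2576

BᵀP = [6.2500 1.0000]
S = R + BᵀPB = [2] + [6.2500] = [8.2500]
BᵀPA = [-4.1250 10.3750]
K = S⁻¹·BᵀPA = [-0.5000 1.2576]
A−BK = [0.0000 0.2424; -1.0000 1.0000]
AᵀP(A−BK) = [0.7500 -1.7500; -1.7500 4.2652]
P' = Q + AᵀP(A−BK) = [18.7500 -0.2500; -0.2500 4.5152]
tr(P') = 23.2652


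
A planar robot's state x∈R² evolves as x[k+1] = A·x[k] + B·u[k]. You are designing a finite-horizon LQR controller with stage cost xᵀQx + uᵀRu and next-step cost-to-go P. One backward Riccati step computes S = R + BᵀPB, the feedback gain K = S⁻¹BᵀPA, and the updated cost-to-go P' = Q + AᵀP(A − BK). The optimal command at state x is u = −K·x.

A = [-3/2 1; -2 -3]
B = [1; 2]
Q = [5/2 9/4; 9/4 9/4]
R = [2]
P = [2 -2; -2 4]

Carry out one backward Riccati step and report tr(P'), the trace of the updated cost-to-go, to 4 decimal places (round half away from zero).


BᵀP = [-2.0000 6.0000]
S = R + BᵀPB = [2] + [10.0000] = [12.0000]
BᵀPA = [-9.0000 -20.0000]
K = S⁻¹·BᵀPA = [-0.7500 -1.6667]
A−BK = [-0.7500 2.6667; -0.5000 0.3333]
AᵀP(A−BK) = [1.7500 1.0000; 1.0000 16.6667]
P' = Q + AᵀP(A−BK) = [4.2500 3.2500; 3.2500 18.9167]
tr(P') = 23.1667

23.1667


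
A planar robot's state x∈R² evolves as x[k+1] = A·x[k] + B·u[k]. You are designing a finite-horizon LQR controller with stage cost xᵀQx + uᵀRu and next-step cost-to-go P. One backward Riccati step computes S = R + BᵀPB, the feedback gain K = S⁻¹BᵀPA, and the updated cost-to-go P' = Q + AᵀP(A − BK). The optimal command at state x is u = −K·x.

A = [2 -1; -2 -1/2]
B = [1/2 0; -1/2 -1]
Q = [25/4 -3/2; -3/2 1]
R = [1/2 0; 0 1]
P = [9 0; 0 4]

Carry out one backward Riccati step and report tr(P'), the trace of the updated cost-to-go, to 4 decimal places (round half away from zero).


16.8263

BᵀP = [4.5000 -2.0000; 0.0000 -4.0000]
S = R + BᵀPB = [1/2 0; 0 1] + [3.2500 2.0000; 2.0000 4.0000] = [3.7500 2.0000; 2.0000 5.0000]
BᵀPA = [13.0000 -3.5000; 8.0000 2.0000]
K = S⁻¹·BᵀPA = [3.3220 -1.4576; 0.2712 0.9831]
A−BK = [0.3390 -0.2712; -0.0678 -0.2458]
AᵀP(A−BK) = [6.6441 -2.9153; -2.9153 2.9322]
P' = Q + AᵀP(A−BK) = [12.8941 -4.4153; -4.4153 3.9322]
tr(P') = 16.8263


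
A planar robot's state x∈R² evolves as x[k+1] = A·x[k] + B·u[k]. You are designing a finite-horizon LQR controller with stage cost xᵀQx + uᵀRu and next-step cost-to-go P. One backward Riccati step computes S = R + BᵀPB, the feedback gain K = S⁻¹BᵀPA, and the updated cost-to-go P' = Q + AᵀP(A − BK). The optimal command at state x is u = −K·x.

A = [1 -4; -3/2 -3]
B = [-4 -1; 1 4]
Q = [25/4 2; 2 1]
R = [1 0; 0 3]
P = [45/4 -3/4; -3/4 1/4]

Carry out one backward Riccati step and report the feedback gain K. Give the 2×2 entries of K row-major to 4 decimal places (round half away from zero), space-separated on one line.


-0.2169 1.0659 -0.1704 -0.4482

BᵀP = [-45.7500 3.2500; -14.2500 1.7500]
S = R + BᵀPB = [1 0; 0 3] + [186.2500 58.7500; 58.7500 21.2500] = [187.2500 58.7500; 58.7500 24.2500]
BᵀPA = [-50.6250 173.2500; -16.8750 51.7500]
K = S⁻¹·BᵀPA = [-0.2169 1.0659; -0.1704 -0.4482]
A−BK = [-0.0380 -0.1848; -0.6014 -2.2729]
AᵀP(A−BK) = [0.2066 0.2706; 0.2706 2.7845]
P' = Q + AᵀP(A−BK) = [6.4566 2.2706; 2.2706 3.7845]
tr(P') = 10.2410


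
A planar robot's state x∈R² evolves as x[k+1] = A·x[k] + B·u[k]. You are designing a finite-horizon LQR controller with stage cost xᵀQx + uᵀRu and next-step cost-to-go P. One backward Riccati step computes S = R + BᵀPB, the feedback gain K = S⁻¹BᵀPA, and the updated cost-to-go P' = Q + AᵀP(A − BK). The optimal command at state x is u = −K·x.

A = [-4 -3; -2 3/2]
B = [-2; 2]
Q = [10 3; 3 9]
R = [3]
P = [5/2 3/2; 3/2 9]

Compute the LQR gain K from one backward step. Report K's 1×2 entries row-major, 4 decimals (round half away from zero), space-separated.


BᵀP = [-2.0000 15.0000]
S = R + BᵀPB = [3] + [34.0000] = [37.0000]
BᵀPA = [-22.0000 28.5000]
K = S⁻¹·BᵀPA = [-0.5946 0.7703]
A−BK = [-5.1892 -1.4595; -0.8108 -0.0405]
AᵀP(A−BK) = [86.9189 19.9459; 19.9459 7.2973]
P' = Q + AᵀP(A−BK) = [96.9189 22.9459; 22.9459 16.2973]
tr(P') = 113.2162

-0.5946 0.7703


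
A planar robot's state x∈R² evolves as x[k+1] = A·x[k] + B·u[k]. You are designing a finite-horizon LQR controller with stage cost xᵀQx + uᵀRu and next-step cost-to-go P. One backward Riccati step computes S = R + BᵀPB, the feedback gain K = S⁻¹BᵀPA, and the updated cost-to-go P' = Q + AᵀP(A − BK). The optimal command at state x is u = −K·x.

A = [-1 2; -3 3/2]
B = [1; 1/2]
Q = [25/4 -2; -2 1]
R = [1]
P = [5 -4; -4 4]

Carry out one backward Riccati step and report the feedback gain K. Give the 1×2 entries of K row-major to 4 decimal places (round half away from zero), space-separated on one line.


BᵀP = [3.0000 -2.0000]
S = R + BᵀPB = [1] + [2.0000] = [3.0000]
BᵀPA = [3.0000 3.0000]
K = S⁻¹·BᵀPA = [1.0000 1.0000]
A−BK = [-2.0000 1.0000; -3.5000 1.0000]
AᵀP(A−BK) = [14.0000 -1.0000; -1.0000 2.0000]
P' = Q + AᵀP(A−BK) = [20.2500 -3.0000; -3.0000 3.0000]
tr(P') = 23.2500

1.0000 1.0000


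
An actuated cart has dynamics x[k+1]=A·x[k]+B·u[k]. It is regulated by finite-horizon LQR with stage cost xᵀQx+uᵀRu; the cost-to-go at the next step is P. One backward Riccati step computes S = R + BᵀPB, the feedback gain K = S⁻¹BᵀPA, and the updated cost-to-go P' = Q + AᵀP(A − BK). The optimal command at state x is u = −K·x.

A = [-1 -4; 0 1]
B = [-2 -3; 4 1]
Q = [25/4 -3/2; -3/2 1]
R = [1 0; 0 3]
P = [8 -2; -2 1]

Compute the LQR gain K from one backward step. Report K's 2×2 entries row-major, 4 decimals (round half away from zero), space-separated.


0.0440 0.3736 0.2555 0.9217

BᵀP = [-24.0000 8.0000; -26.0000 7.0000]
S = R + BᵀPB = [1 0; 0 3] + [80.0000 80.0000; 80.0000 85.0000] = [81.0000 80.0000; 80.0000 88.0000]
BᵀPA = [24.0000 104.0000; 26.0000 111.0000]
K = S⁻¹·BᵀPA = [0.0440 0.3736; 0.2555 0.9217]
A−BK = [-0.1456 -0.4876; -0.4313 -1.4162]
AᵀP(A−BK) = [0.3022 1.0687; 1.0687 3.8338]
P' = Q + AᵀP(A−BK) = [6.5522 -0.4313; -0.4313 4.8338]
tr(P') = 11.3860


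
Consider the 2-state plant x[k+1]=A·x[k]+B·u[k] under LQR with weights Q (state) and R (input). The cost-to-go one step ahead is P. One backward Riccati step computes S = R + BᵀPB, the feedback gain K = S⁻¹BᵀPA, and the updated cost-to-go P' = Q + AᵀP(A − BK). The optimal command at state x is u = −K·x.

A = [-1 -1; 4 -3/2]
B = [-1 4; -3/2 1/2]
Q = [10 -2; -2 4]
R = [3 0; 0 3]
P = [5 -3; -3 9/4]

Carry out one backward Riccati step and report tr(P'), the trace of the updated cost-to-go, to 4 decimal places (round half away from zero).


23.9344

BᵀP = [-0.5000 -0.3750; 18.5000 -10.8750]
S = R + BᵀPB = [3 0; 0 3] + [1.0625 -2.1875; -2.1875 68.5625] = [4.0625 -2.1875; -2.1875 71.5625]
BᵀPA = [-1.0000 1.0625; -62.0000 -2.1875]
K = S⁻¹·BᵀPA = [-0.7246 0.2492; -0.8885 -0.0230]
A−BK = [1.8295 -0.6590; 3.3574 -1.1148]
AᵀP(A−BK) = [9.1869 -2.1738; -2.1738 0.7475]
P' = Q + AᵀP(A−BK) = [19.1869 -4.1738; -4.1738 4.7475]
tr(P') = 23.9344


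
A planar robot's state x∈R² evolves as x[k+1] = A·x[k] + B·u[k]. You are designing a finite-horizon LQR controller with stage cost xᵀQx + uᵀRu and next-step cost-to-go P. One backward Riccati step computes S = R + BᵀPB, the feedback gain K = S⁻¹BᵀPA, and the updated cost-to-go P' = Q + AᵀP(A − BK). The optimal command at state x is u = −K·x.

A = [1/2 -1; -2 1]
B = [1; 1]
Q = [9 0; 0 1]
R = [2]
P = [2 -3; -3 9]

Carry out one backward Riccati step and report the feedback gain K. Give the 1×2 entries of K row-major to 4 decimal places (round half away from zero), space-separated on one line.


BᵀP = [-1.0000 6.0000]
S = R + BᵀPB = [2] + [5.0000] = [7.0000]
BᵀPA = [-12.5000 7.0000]
K = S⁻¹·BᵀPA = [-1.7857 1.0000]
A−BK = [2.2857 -2.0000; -0.2143 0.0000]
AᵀP(A−BK) = [20.1786 -14.0000; -14.0000 10.0000]
P' = Q + AᵀP(A−BK) = [29.1786 -14.0000; -14.0000 11.0000]
tr(P') = 40.1786

-1.7857 1.0000


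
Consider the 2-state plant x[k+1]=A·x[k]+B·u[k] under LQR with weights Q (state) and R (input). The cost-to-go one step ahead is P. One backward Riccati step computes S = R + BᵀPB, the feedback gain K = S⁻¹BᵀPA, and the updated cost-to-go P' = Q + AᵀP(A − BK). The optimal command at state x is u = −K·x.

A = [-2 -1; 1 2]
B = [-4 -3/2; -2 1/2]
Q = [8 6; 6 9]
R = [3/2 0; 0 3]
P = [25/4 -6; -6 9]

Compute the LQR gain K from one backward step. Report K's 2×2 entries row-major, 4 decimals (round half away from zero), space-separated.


BᵀP = [-13.0000 6.0000; -12.3750 13.5000]
S = R + BᵀPB = [3/2 0; 0 3] + [40.0000 22.5000; 22.5000 25.3125] = [41.5000 22.5000; 22.5000 28.3125]
BᵀPA = [32.0000 25.0000; 38.2500 39.3750]
K = S⁻¹·BᵀPA = [0.0679 -0.2664; 1.2971 1.6024]
A−BK = [0.2170 0.3381; 0.4872 0.6661]
AᵀP(A−BK) = [6.2158 7.7315; 7.7315 9.8142]
P' = Q + AᵀP(A−BK) = [14.2158 13.7315; 13.7315 18.8142]
tr(P') = 33.0300

0.0679 -0.2664 1.2971 1.6024


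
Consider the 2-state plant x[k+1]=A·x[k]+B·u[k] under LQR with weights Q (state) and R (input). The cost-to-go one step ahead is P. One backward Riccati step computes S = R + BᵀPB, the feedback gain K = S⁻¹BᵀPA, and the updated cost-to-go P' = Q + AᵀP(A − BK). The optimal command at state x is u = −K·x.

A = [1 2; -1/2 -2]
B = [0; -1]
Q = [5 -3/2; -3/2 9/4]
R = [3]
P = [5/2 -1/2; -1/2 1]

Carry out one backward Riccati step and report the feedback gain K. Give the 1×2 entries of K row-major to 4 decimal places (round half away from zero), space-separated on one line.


0.2500 0.7500

BᵀP = [0.5000 -1.0000]
S = R + BᵀPB = [3] + [1.0000] = [4.0000]
BᵀPA = [1.0000 3.0000]
K = S⁻¹·BᵀPA = [0.2500 0.7500]
A−BK = [1.0000 2.0000; -0.2500 -1.2500]
AᵀP(A−BK) = [3.0000 6.7500; 6.7500 15.7500]
P' = Q + AᵀP(A−BK) = [8.0000 5.2500; 5.2500 18.0000]
tr(P') = 26.0000


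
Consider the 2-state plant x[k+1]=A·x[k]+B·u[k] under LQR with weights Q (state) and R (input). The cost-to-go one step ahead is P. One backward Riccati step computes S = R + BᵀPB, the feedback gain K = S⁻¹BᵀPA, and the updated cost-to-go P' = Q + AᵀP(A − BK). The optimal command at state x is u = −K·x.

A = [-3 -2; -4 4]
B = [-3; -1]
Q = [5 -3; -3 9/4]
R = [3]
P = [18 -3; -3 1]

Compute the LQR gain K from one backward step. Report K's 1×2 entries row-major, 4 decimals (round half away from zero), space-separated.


BᵀP = [-51.0000 8.0000]
S = R + BᵀPB = [3] + [145.0000] = [148.0000]
BᵀPA = [121.0000 134.0000]
K = S⁻¹·BᵀPA = [0.8176 0.9054]
A−BK = [-0.5473 0.7162; -3.1824 4.9054]
AᵀP(A−BK) = [7.0743 -5.5541; -5.5541 14.6757]
P' = Q + AᵀP(A−BK) = [12.0743 -8.5541; -8.5541 16.9257]
tr(P') = 29.0000

0.8176 0.9054


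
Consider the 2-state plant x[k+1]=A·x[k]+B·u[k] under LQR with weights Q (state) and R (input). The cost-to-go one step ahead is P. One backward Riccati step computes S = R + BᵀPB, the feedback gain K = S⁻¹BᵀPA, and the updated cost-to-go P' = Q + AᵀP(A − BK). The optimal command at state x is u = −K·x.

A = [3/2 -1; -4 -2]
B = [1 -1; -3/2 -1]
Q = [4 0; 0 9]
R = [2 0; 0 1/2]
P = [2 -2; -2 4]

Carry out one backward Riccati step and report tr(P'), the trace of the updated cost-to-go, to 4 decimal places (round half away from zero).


22.9513

BᵀP = [5.0000 -8.0000; 0.0000 -2.0000]
S = R + BᵀPB = [2 0; 0 1/2] + [17.0000 3.0000; 3.0000 2.0000] = [19.0000 3.0000; 3.0000 2.5000]
BᵀPA = [39.5000 11.0000; 8.0000 4.0000]
K = S⁻¹·BᵀPA = [1.9416 0.4026; 0.8701 1.1169]
A−BK = [0.4286 -0.2857; -0.2175 -0.2792]
AᵀP(A−BK) = [8.8474 2.1623; 2.1623 1.1039]
P' = Q + AᵀP(A−BK) = [12.8474 2.1623; 2.1623 10.1039]
tr(P') = 22.9513


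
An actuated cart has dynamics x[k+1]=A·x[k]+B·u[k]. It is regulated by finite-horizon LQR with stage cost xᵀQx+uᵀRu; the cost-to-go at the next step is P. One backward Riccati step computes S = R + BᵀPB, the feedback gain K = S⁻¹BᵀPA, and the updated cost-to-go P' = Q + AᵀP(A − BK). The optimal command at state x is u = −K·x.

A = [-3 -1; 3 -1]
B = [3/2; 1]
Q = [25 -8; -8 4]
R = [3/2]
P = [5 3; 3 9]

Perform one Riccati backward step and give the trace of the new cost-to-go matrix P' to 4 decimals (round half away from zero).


BᵀP = [10.5000 13.5000]
S = R + BᵀPB = [3/2] + [29.2500] = [30.7500]
BᵀPA = [9.0000 -24.0000]
K = S⁻¹·BᵀPA = [0.2927 -0.7805]
A−BK = [-3.4390 0.1707; 2.7073 -0.2195]
AᵀP(A−BK) = [69.3659 -4.9756; -4.9756 1.2683]
P' = Q + AᵀP(A−BK) = [94.3659 -12.9756; -12.9756 5.2683]
tr(P') = 99.6341

99.6341


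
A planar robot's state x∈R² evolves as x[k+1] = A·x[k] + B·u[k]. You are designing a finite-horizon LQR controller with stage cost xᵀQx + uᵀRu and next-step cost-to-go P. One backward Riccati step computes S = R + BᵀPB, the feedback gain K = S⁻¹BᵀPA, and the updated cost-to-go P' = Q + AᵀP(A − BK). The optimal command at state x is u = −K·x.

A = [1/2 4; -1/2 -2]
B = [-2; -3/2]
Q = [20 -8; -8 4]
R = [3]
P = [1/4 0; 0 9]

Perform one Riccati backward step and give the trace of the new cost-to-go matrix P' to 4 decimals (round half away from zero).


38.7970

BᵀP = [-0.5000 -13.5000]
S = R + BᵀPB = [3] + [21.2500] = [24.2500]
BᵀPA = [6.5000 25.0000]
K = S⁻¹·BᵀPA = [0.2680 1.0309]
A−BK = [1.0361 6.0619; -0.0979 -0.4536]
AᵀP(A−BK) = [0.5702 2.7990; 2.7990 14.2268]
P' = Q + AᵀP(A−BK) = [20.5702 -5.2010; -5.2010 18.2268]
tr(P') = 38.7970


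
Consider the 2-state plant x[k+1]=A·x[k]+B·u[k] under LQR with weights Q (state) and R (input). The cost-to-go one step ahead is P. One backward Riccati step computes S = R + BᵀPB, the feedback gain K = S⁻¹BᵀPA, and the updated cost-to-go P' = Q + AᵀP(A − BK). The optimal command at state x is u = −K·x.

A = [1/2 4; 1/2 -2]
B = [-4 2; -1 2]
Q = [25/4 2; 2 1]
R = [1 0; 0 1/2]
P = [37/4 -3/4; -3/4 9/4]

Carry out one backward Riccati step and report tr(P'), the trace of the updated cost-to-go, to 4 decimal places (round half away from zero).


BᵀP = [-36.2500 0.7500; 17.0000 3.0000]
S = R + BᵀPB = [1 0; 0 1/2] + [144.2500 -71.0000; -71.0000 40.0000] = [145.2500 -71.0000; -71.0000 40.5000]
BᵀPA = [-17.7500 -146.5000; 10.0000 62.0000]
K = S⁻¹·BᵀPA = [-0.0105 -1.8194; 0.2284 -1.6587]
A−BK = [0.0010 0.0398; 0.0326 -0.5020]
AᵀP(A−BK) = [0.0286 -0.2073; -0.2073 5.2975]
P' = Q + AᵀP(A−BK) = [6.2786 1.7927; 1.7927 6.2975]
tr(P') = 12.5760

12.5760


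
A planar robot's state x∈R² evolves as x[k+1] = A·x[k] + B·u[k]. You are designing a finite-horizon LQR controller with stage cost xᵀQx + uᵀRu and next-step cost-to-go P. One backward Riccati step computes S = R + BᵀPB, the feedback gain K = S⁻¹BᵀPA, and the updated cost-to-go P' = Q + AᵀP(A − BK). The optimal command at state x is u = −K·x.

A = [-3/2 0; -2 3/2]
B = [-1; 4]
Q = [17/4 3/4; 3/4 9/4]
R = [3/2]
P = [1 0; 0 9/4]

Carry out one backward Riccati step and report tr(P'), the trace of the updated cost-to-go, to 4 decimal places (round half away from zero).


11.0073

BᵀP = [-1.0000 9.0000]
S = R + BᵀPB = [3/2] + [37.0000] = [38.5000]
BᵀPA = [-16.5000 13.5000]
K = S⁻¹·BᵀPA = [-0.4286 0.3506]
A−BK = [-1.9286 0.3506; -0.2857 0.0974]
AᵀP(A−BK) = [4.1786 -0.9643; -0.9643 0.3287]
P' = Q + AᵀP(A−BK) = [8.4286 -0.2143; -0.2143 2.5787]
tr(P') = 11.0073


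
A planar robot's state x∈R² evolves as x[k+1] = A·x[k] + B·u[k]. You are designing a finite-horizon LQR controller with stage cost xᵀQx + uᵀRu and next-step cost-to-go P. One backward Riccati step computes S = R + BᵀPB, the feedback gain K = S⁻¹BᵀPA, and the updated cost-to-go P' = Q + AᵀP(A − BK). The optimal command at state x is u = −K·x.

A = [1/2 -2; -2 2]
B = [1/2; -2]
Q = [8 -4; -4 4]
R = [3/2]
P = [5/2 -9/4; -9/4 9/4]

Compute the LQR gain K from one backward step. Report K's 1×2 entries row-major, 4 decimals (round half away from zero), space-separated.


BᵀP = [5.7500 -5.6250]
S = R + BᵀPB = [3/2] + [14.1250] = [15.6250]
BᵀPA = [14.1250 -22.7500]
K = S⁻¹·BᵀPA = [0.9040 -1.4560]
A−BK = [0.0480 -1.2720; -0.1920 -0.9120]
AᵀP(A−BK) = [1.3560 -2.1840; -2.1840 3.8760]
P' = Q + AᵀP(A−BK) = [9.3560 -6.1840; -6.1840 7.8760]
tr(P') = 17.2320

0.9040 -1.4560


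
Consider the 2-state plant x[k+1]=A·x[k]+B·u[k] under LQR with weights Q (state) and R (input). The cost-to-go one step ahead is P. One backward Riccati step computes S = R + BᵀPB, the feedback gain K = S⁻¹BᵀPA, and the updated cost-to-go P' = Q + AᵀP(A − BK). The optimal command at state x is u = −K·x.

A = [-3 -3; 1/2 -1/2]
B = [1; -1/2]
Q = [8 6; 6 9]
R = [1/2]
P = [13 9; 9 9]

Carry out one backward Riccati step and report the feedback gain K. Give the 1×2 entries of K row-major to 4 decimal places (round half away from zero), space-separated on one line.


BᵀP = [8.5000 4.5000]
S = R + BᵀPB = [1/2] + [6.2500] = [6.7500]
BᵀPA = [-23.2500 -27.7500]
K = S⁻¹·BᵀPA = [-3.4444 -4.1111]
A−BK = [0.4444 1.1111; -1.2222 -2.5556]
AᵀP(A−BK) = [12.1667 19.1667; 19.1667 32.1667]
P' = Q + AᵀP(A−BK) = [20.1667 25.1667; 25.1667 41.1667]
tr(P') = 61.3333

-3.4444 -4.1111


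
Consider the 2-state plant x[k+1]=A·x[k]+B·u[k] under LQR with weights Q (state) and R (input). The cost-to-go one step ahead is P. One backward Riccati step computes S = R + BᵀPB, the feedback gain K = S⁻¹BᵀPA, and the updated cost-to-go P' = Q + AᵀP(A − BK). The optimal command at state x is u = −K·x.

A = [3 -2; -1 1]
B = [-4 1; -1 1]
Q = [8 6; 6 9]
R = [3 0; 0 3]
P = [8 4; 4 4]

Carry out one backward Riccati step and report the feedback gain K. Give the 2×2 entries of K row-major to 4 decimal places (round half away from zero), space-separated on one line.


BᵀP = [-36.0000 -20.0000; 12.0000 8.0000]
S = R + BᵀPB = [3 0; 0 3] + [164.0000 -56.0000; -56.0000 20.0000] = [167.0000 -56.0000; -56.0000 23.0000]
BᵀPA = [-88.0000 52.0000; 28.0000 -16.0000]
K = S⁻¹·BᵀPA = [-0.6468 0.4255; -0.3574 0.3404]
A−BK = [0.7702 -0.6383; -1.2894 1.0851]
AᵀP(A−BK) = [5.0894 -4.0851; -4.0851 3.3191]
P' = Q + AᵀP(A−BK) = [13.0894 1.9149; 1.9149 12.3191]
tr(P') = 25.4085

-0.6468 0.4255 -0.3574 0.3404


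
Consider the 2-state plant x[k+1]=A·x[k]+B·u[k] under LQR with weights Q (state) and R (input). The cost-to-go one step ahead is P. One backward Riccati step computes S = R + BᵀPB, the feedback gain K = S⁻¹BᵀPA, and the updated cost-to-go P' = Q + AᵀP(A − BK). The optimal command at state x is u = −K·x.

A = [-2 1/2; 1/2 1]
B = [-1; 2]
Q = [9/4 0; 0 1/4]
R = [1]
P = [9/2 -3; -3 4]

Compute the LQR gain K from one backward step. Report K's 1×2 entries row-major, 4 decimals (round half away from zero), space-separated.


0.7910 0.1716

BᵀP = [-10.5000 11.0000]
S = R + BᵀPB = [1] + [32.5000] = [33.5000]
BᵀPA = [26.5000 5.7500]
K = S⁻¹·BᵀPA = [0.7910 0.1716]
A−BK = [-1.2090 0.6716; -1.0821 0.6567]
AᵀP(A−BK) = [4.0373 -1.7985; -1.7985 1.1381]
P' = Q + AᵀP(A−BK) = [6.2873 -1.7985; -1.7985 1.3881]
tr(P') = 7.6754


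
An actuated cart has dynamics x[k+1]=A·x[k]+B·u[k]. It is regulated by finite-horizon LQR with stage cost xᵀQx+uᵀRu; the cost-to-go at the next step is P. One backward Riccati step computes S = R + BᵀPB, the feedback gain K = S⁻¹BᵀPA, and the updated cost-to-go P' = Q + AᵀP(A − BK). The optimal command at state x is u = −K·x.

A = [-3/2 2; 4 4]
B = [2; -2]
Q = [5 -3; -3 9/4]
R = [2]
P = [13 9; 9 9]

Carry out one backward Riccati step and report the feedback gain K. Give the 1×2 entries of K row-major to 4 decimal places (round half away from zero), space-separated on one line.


BᵀP = [8.0000 0.0000]
S = R + BᵀPB = [2] + [16.0000] = [18.0000]
BᵀPA = [-12.0000 16.0000]
K = S⁻¹·BᵀPA = [-0.6667 0.8889]
A−BK = [-0.1667 0.2222; 2.6667 5.7778]
AᵀP(A−BK) = [57.2500 133.6667; 133.6667 325.7778]
P' = Q + AᵀP(A−BK) = [62.2500 130.6667; 130.6667 328.0278]
tr(P') = 390.2778

-0.6667 0.8889


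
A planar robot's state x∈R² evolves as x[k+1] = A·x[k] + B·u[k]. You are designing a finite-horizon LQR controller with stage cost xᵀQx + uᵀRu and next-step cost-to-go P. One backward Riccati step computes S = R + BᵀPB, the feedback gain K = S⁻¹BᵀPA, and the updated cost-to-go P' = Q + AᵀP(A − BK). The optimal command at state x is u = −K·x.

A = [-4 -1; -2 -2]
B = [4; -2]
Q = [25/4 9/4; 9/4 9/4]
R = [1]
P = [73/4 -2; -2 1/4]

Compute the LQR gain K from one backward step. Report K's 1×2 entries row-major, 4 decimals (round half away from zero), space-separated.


BᵀP = [77.0000 -8.5000]
S = R + BᵀPB = [1] + [325.0000] = [326.0000]
BᵀPA = [-291.0000 -60.0000]
K = S⁻¹·BᵀPA = [-0.8926 -0.1840]
A−BK = [-0.4294 -0.2638; -3.7853 -2.3681]
AᵀP(A−BK) = [1.2423 0.4417; 0.4417 0.2071]
P' = Q + AᵀP(A−BK) = [7.4923 2.6917; 2.6917 2.4571]
tr(P') = 9.9494

-0.8926 -0.1840


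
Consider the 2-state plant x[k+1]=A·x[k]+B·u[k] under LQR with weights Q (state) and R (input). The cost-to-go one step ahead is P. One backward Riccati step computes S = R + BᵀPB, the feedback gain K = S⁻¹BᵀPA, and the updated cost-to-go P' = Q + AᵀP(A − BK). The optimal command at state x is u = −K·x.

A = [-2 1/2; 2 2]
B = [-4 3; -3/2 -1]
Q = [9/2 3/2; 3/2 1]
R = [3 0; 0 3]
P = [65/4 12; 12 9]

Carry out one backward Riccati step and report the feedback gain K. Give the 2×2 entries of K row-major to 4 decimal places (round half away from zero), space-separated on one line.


0.0310 -0.3647 -0.1587 0.0463

BᵀP = [-83.0000 -61.5000; 36.7500 27.0000]
S = R + BᵀPB = [3 0; 0 3] + [424.2500 -187.5000; -187.5000 83.2500] = [427.2500 -187.5000; -187.5000 86.2500]
BᵀPA = [43.0000 -164.5000; -19.5000 72.3750]
K = S⁻¹·BᵀPA = [0.0310 -0.3647; -0.1587 0.0463]
A−BK = [-1.3999 -1.0977; 1.8878 1.4993]
AᵀP(A−BK) = [0.5724 0.3350; 0.3350 0.7181]
P' = Q + AᵀP(A−BK) = [5.0724 1.8350; 1.8350 1.7181]
tr(P') = 6.7906


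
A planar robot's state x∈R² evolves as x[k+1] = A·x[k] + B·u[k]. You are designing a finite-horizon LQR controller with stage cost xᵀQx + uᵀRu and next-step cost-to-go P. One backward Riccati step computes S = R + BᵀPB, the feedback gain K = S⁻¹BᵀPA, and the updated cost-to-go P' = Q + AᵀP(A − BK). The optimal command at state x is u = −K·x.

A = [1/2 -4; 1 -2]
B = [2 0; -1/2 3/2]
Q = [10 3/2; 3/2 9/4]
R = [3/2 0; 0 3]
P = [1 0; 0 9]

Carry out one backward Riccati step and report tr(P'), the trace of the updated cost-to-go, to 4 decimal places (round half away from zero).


BᵀP = [2.0000 -4.5000; 0.0000 13.5000]
S = R + BᵀPB = [3/2 0; 0 3] + [6.2500 -6.7500; -6.7500 20.2500] = [7.7500 -6.7500; -6.7500 23.2500]
BᵀPA = [-3.5000 1.0000; 13.5000 -27.0000]
K = S⁻¹·BᵀPA = [0.0724 -1.1811; 0.6017 -1.5042]
A−BK = [0.3552 -1.6379; 0.1337 -0.3343]
AᵀP(A−BK) = [1.3809 -3.8273; -3.8273 12.5682]
P' = Q + AᵀP(A−BK) = [11.3809 -2.3273; -2.3273 14.8182]
tr(P') = 26.1992

26.1992


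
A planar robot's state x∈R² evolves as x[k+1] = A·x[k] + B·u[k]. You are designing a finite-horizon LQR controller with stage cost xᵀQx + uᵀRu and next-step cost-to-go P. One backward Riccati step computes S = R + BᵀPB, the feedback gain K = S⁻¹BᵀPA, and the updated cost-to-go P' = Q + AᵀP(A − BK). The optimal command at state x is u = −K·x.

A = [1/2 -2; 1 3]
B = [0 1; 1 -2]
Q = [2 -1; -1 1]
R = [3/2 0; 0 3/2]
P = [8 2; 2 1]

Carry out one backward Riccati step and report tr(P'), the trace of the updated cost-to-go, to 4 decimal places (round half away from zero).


BᵀP = [2.0000 1.0000; 4.0000 0.0000]
S = R + BᵀPB = [3/2 0; 0 3/2] + [1.0000 0.0000; 0.0000 4.0000] = [2.5000 0.0000; 0.0000 5.5000]
BᵀPA = [2.0000 -1.0000; 2.0000 -8.0000]
K = S⁻¹·BᵀPA = [0.8000 -0.4000; 0.3636 -1.4545]
A−BK = [0.1364 -0.5455; 0.9273 0.4909]
AᵀP(A−BK) = [2.6727 -2.2909; -2.2909 4.9636]
P' = Q + AᵀP(A−BK) = [4.6727 -3.2909; -3.2909 5.9636]
tr(P') = 10.6364

10.6364


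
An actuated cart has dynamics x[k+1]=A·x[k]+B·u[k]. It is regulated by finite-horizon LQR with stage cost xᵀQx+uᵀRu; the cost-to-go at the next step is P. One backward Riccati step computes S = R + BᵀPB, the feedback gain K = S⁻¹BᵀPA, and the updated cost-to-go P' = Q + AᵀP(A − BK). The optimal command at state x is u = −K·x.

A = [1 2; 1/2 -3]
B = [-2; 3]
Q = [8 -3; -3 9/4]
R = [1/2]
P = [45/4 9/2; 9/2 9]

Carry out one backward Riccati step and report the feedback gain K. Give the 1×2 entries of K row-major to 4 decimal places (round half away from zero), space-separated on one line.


BᵀP = [-9.0000 18.0000]
S = R + BᵀPB = [1/2] + [72.0000] = [72.5000]
BᵀPA = [0.0000 -72.0000]
K = S⁻¹·BᵀPA = [0.0000 -0.9931]
A−BK = [1.0000 0.0138; 0.5000 -0.0207]
AᵀP(A−BK) = [18.0000 0.0000; 0.0000 0.4966]
P' = Q + AᵀP(A−BK) = [26.0000 -3.0000; -3.0000 2.7466]
tr(P') = 28.7466

0.0000 -0.9931


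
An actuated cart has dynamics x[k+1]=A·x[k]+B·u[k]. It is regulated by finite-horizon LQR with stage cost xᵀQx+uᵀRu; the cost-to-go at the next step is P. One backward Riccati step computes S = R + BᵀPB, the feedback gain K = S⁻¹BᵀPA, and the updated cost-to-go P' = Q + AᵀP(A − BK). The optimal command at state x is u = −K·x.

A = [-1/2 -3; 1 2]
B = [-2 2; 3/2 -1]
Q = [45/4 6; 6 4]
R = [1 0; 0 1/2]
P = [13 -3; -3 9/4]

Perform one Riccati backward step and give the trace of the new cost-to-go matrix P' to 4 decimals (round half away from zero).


16.6104

BᵀP = [-30.5000 9.3750; 29.0000 -8.2500]
S = R + BᵀPB = [1 0; 0 1/2] + [75.0625 -70.3750; -70.3750 66.2500] = [76.0625 -70.3750; -70.3750 66.7500]
BᵀPA = [24.6250 110.2500; -22.7500 -103.5000]
K = S⁻¹·BᵀPA = [0.3428 0.6053; 0.0206 -0.9124]
A−BK = [0.1444 0.0354; 0.5064 0.1797]
AᵀP(A−BK) = [0.5270 0.3376; 0.3376 0.8334]
P' = Q + AᵀP(A−BK) = [11.7770 6.3376; 6.3376 4.8334]
tr(P') = 16.6104


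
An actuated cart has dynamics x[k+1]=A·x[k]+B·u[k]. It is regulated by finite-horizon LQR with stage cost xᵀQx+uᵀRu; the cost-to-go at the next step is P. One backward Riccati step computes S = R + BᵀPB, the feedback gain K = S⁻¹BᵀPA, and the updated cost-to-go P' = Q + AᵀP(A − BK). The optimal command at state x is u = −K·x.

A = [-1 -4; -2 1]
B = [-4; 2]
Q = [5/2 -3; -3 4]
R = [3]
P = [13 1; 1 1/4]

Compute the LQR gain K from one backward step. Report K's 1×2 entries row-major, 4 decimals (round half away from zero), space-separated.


BᵀP = [-50.0000 -3.5000]
S = R + BᵀPB = [3] + [193.0000] = [196.0000]
BᵀPA = [57.0000 196.5000]
K = S⁻¹·BᵀPA = [0.2908 1.0026]
A−BK = [0.1633 0.0102; -2.5816 -1.0051]
AᵀP(A−BK) = [1.4235 1.3546; 1.3546 3.2487]
P' = Q + AᵀP(A−BK) = [3.9235 -1.6454; -1.6454 7.2487]
tr(P') = 11.1722

0.2908 1.0026


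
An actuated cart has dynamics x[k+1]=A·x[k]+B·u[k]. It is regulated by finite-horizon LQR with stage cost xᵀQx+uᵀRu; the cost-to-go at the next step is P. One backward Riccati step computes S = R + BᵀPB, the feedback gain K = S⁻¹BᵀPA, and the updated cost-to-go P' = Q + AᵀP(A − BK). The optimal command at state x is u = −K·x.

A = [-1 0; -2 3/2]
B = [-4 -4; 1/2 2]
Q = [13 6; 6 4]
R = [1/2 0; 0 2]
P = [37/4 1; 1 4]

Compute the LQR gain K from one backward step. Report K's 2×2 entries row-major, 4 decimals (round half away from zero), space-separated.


BᵀP = [-36.5000 -2.0000; -35.0000 4.0000]
S = R + BᵀPB = [1/2 0; 0 2] + [145.0000 142.0000; 142.0000 148.0000] = [145.5000 142.0000; 142.0000 150.0000]
BᵀPA = [40.5000 -3.0000; 27.0000 6.0000]
K = S⁻¹·BᵀPA = [1.3492 -0.7839; -1.0972 0.7821]
A−BK = [0.0078 -0.0072; -0.4801 0.3278]
AᵀP(A−BK) = [4.2331 -2.8691; -2.8691 1.9561]
P' = Q + AᵀP(A−BK) = [17.2331 3.1309; 3.1309 5.9561]
tr(P') = 23.1892

1.3492 -0.7839 -1.0972 0.7821


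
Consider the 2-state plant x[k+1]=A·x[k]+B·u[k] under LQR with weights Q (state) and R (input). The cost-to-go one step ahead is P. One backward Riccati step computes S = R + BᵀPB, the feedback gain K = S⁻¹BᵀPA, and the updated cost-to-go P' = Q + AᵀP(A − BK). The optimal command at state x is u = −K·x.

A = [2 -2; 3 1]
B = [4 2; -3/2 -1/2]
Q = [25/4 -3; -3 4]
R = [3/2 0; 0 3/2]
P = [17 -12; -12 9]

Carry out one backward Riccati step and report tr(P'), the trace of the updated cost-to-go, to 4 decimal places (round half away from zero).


BᵀP = [86.0000 -61.5000; 40.0000 -28.5000]
S = R + BᵀPB = [3/2 0; 0 3/2] + [436.2500 202.7500; 202.7500 94.2500] = [437.7500 202.7500; 202.7500 95.7500]
BᵀPA = [-12.5000 -233.5000; -5.5000 -108.5000]
K = S⁻¹·BᵀPA = [-0.1013 -0.4452; 0.1571 -0.1905]
A−BK = [2.0911 0.1617; 2.9266 0.2370]
AᵀP(A−BK) = [4.5976 0.3875; 0.3875 0.3820]
P' = Q + AᵀP(A−BK) = [10.8476 -2.6125; -2.6125 4.3820]
tr(P') = 15.2296

15.2296


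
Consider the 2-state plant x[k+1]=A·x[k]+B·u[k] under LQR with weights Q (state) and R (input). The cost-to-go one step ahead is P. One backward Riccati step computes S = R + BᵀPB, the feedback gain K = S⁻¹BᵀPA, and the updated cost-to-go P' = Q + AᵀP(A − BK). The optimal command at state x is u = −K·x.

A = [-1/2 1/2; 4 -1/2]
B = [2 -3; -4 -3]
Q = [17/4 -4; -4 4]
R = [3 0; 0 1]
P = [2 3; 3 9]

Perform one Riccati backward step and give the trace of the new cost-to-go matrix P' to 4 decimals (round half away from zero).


BᵀP = [-8.0000 -30.0000; -15.0000 -36.0000]
S = R + BᵀPB = [3 0; 0 1] + [104.0000 114.0000; 114.0000 153.0000] = [107.0000 114.0000; 114.0000 154.0000]
BᵀPA = [-116.0000 11.0000; -136.5000 10.5000]
K = S⁻¹·BᵀPA = [-0.6614 0.1427; -0.3968 -0.0375]
A−BK = [-0.3675 0.1021; 0.1641 -0.0415]
AᵀP(A−BK) = [1.6204 -0.3087; -0.3087 0.0734]
P' = Q + AᵀP(A−BK) = [5.8704 -4.3087; -4.3087 4.0734]
tr(P') = 9.9439

9.9439


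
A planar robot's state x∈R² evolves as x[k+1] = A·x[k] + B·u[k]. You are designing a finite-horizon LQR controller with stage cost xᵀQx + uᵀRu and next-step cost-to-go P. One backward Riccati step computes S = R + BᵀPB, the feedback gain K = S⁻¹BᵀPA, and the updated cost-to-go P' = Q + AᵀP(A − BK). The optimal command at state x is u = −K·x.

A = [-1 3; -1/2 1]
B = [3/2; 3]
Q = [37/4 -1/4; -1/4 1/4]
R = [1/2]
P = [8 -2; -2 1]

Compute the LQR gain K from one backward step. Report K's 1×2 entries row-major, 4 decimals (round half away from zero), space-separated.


BᵀP = [6.0000 0.0000]
S = R + BᵀPB = [1/2] + [9.0000] = [9.5000]
BᵀPA = [-6.0000 18.0000]
K = S⁻¹·BᵀPA = [-0.6316 1.8947]
A−BK = [-0.0526 0.1579; 1.3947 -4.6842]
AᵀP(A−BK) = [2.4605 -8.1316; -8.1316 26.8947]
P' = Q + AᵀP(A−BK) = [11.7105 -8.3816; -8.3816 27.1447]
tr(P') = 38.8553

-0.6316 1.8947


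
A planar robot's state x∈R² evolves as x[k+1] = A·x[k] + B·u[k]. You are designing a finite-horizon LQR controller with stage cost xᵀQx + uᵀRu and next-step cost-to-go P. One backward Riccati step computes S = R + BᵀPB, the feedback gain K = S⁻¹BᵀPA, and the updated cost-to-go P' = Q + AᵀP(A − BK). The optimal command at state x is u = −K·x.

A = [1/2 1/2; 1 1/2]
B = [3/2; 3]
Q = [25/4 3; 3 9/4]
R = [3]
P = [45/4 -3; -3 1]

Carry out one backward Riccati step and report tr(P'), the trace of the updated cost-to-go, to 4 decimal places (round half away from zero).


9.3136

BᵀP = [7.8750 -1.5000]
S = R + BᵀPB = [3] + [7.3125] = [10.3125]
BᵀPA = [2.4375 3.1875]
K = S⁻¹·BᵀPA = [0.2364 0.3091]
A−BK = [0.1455 0.0364; 0.2909 -0.4273]
AᵀP(A−BK) = [0.2364 0.3091; 0.3091 0.5773]
P' = Q + AᵀP(A−BK) = [6.4864 3.3091; 3.3091 2.8273]
tr(P') = 9.3136


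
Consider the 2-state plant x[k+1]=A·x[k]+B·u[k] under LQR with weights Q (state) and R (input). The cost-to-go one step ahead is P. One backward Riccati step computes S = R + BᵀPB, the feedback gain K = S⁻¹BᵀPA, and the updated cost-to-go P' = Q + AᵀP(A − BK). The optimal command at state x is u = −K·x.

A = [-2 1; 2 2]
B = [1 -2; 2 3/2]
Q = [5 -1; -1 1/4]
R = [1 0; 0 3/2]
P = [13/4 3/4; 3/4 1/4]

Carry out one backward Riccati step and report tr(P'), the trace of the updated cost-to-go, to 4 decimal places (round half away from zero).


6.7737

BᵀP = [4.7500 1.2500; -5.3750 -1.1250]
S = R + BᵀPB = [1 0; 0 3/2] + [7.2500 -7.6250; -7.6250 9.0625] = [8.2500 -7.6250; -7.6250 10.5625]
BᵀPA = [-7.0000 7.2500; 8.5000 -7.6250]
K = S⁻¹·BᵀPA = [-0.3147 0.6358; 0.5776 -0.2629]
A−BK = [-0.5302 -0.1616; 1.7629 1.1228]
AᵀP(A−BK) = [0.8879 -0.3147; -0.3147 0.6358]
P' = Q + AᵀP(A−BK) = [5.8879 -1.3147; -1.3147 0.8858]
tr(P') = 6.7737


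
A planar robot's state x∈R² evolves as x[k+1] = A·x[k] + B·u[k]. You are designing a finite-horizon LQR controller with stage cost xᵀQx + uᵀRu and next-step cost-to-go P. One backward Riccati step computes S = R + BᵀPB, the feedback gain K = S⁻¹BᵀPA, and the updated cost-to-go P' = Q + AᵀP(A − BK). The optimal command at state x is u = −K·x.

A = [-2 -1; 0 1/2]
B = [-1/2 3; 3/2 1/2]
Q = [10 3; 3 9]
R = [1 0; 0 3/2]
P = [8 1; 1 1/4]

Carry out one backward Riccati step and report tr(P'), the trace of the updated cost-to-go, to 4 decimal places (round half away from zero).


BᵀP = [-2.5000 -0.1250; 24.5000 3.1250]
S = R + BᵀPB = [1 0; 0 3/2] + [1.0625 -7.5625; -7.5625 75.0625] = [2.0625 -7.5625; -7.5625 76.5625]
BᵀPA = [5.0000 2.4375; -49.0000 -22.9375]
K = S⁻¹·BᵀPA = [0.1216 0.1306; -0.6280 -0.2867]
A−BK = [-0.0552 -0.0746; 0.1316 0.4474]
AᵀP(A−BK) = [0.6205 0.2991; 0.2991 0.1682]
P' = Q + AᵀP(A−BK) = [10.6205 3.2991; 3.2991 9.1682]
tr(P') = 19.7887

19.7887


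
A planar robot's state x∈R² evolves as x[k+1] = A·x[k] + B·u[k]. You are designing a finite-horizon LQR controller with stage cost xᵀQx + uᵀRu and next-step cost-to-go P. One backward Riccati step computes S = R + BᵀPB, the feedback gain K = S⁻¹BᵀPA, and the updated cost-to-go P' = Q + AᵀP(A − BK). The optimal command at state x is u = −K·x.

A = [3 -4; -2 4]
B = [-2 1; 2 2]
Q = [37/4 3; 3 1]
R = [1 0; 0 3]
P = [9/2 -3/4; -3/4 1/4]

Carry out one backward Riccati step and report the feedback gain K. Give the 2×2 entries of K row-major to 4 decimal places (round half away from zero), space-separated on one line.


-1.3251 1.8908 0.1613 -0.1290

BᵀP = [-10.5000 2.0000; 3.0000 -0.2500]
S = R + BᵀPB = [1 0; 0 3] + [25.0000 -6.5000; -6.5000 2.5000] = [26.0000 -6.5000; -6.5000 5.5000]
BᵀPA = [-35.5000 50.0000; 9.5000 -13.0000]
K = S⁻¹·BᵀPA = [-1.3251 1.8908; 0.1613 -0.1290]
A−BK = [0.1886 -0.0893; 0.3275 0.4764]
AᵀP(A−BK) = [1.9280 -2.6501; -2.6501 3.7816]
P' = Q + AᵀP(A−BK) = [11.1780 0.3499; 0.3499 4.7816]
tr(P') = 15.9597
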